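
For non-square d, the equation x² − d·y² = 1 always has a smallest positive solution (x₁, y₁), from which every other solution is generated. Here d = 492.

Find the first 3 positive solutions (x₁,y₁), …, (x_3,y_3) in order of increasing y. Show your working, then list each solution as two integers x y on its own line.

29767 1342
1772148577 79894628
105503093353351 4756446782010

√492 → a₀=22, period (5,1,1,10,1,1,5,44); ℓ=8 even so k=7
i=0: a=22 ⇒ p=22, q=1
…
i=2: a=1 ⇒ p=133, q=6
…
i=5: a=1 ⇒ p=2817, q=127
i=6: a=1 ⇒ p=5390, q=243
i=7: a=5 ⇒ p=29767, q=1342
(x₁, y₁) = (29767, 1342);  29767² − 492·1342² = 1 ✓
n=2: (29767,1342)∘(29767,1342) = (29767·29767+492·1342·1342, 29767·1342+1342·29767) = (1772148577,79894628)
n=3: (1772148577,79894628)∘(29767,1342) = (29767·1772148577+492·1342·79894628, 29767·79894628+1342·1772148577) = (105503093353351,4756446782010)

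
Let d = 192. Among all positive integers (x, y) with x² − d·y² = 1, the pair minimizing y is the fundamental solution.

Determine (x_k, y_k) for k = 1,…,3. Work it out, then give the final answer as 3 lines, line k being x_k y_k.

d=192: √d = [13; 1,5,1,26] (ℓ=4, even), read p_3/q_3
i=0: a=13 ⇒ p=13, q=1
i=1: a=1 ⇒ p=14, q=1
i=2: a=5 ⇒ p=83, q=6
i=3: a=1 ⇒ p=97, q=7
(x₁, y₁) = (97, 7);  97² − 192·7² = 1 ✓
(97+7√192)^2 = 18817 + 1358√192
(97+7√192)^3 = 3650401 + 263445√192

97 7
18817 1358
3650401 263445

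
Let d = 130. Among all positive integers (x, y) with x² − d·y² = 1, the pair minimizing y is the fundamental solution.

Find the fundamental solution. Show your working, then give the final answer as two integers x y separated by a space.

6499 570

[11; 2,2,22] for √130; ℓ=3 ⇒ convergent index 5
step 0: (11, 1)  from 11·(1,0) + (0,1)
step 1: (23, 2)  from 2·(11,1) + (1,0)
step 2: (57, 5)  from 2·(23,2) + (11,1)
step 3: (1277, 112)  from 22·(57,5) + (23,2)
step 4: (2611, 229)  from 2·(1277,112) + (57,5)
step 5: (6499, 570)  from 2·(2611,229) + (1277,112)
→ (6499, 570).  Check: 6499²=42237001, 130·570²=42237000, difference 1.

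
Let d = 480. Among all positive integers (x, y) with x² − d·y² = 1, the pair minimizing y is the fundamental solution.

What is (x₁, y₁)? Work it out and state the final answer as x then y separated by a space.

d=480: √d = [21; 1,9,1,42] (ℓ=4, even), read p_3/q_3
a_0=21:  p_0=21·1+0=21,  q_0=21·0+1=1
a_1=1:  p_1=1·21+1=22,  q_1=1·1+0=1
a_2=9:  p_2=9·22+21=219,  q_2=9·1+1=10
a_3=1:  p_3=1·219+22=241,  q_3=1·10+1=11
→ (241, 11).  Check: 241²=58081, 480·11²=58080, difference 1.

241 11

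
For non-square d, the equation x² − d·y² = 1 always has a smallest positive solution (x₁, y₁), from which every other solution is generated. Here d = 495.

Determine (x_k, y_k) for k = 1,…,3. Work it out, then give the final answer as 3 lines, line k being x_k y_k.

89 4
15841 712
2819609 126732

d=495: √d = [22; 4,44] (ℓ=2, even), read p_1/q_1
i=0: a=22 ⇒ p=22, q=1
i=1: a=4 ⇒ p=89, q=4
→ (89, 4).  Check: 89²=7921, 495·4²=7920, difference 1.
(x_2, y_2) = (89·89 + 495·4·4, 89·4 + 4·89) = (15841, 712)
(x_3, y_3) = (89·15841 + 495·4·712, 89·712 + 4·15841) = (2819609, 126732)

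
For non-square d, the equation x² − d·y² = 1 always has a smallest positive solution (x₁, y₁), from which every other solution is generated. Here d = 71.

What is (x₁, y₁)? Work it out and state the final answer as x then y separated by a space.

3480 413

d=71: √d = [8; 2,2,1,7,1,2,2,16] (ℓ=8, even), read p_7/q_7
k=0  a_k=8  p_k/q_k = 8/1
k=1  a_k=2  p_k/q_k = 17/2
k=2  a_k=2  p_k/q_k = 42/5
k=3  a_k=1  p_k/q_k = 59/7
k=4  a_k=7  p_k/q_k = 455/54
…
k=6  a_k=2  p_k/q_k = 1483/176
k=7  a_k=2  p_k/q_k = 3480/413
(x₁, y₁) = (3480, 413);  3480² − 71·413² = 1 ✓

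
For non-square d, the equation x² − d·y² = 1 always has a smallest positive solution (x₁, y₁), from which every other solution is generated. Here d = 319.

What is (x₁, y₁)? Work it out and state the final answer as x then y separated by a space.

√319 → a₀=17, period (1,6,5,1,4,…,6,1,34); ℓ=14 even so k=13
k=0  a_k=17  p_k/q_k = 17/1
…
k=4  a_k=1  p_k/q_k = 768/43
k=5  a_k=4  p_k/q_k = 3715/208
…
k=7  a_k=1  p_k/q_k = 15628/875
k=8  a_k=3  p_k/q_k = 58797/3292
…
k=10  a_k=1  p_k/q_k = 309613/17335
…
k=12  a_k=6  p_k/q_k = 11102899/621643
k=13  a_k=1  p_k/q_k = 12901780/722361
→ (12901780, 722361).  Check: 12901780²=166455927168400, 319·722361²=166455927168399, difference 1.

12901780 722361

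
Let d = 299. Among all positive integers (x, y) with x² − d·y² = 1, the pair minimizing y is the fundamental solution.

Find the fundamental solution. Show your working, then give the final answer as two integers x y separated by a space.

d=299: √d = [17; 3,2,3,34] (ℓ=4, even), read p_3/q_3
i=0: a=17 ⇒ p=17, q=1
…
i=2: a=2 ⇒ p=121, q=7
i=3: a=3 ⇒ p=415, q=24
→ (415, 24).  Check: 415²=172225, 299·24²=172224, difference 1.

415 24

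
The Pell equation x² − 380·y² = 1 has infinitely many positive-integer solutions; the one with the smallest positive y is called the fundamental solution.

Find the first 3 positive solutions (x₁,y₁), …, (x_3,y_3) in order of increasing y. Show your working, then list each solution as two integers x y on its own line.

d=380: √d = [19; 2,38] (ℓ=2, even), read p_1/q_1
k=0  a_k=19  p_k/q_k = 19/1
k=1  a_k=2  p_k/q_k = 39/2
(x₁, y₁) = (39, 2);  39² − 380·2² = 1 ✓
k=2:  x_2 = 39·39+380·2·2 = 3041,  y_2 = 39·2+2·39 = 156
k=3:  x_3 = 39·3041+380·2·156 = 237159,  y_3 = 39·156+2·3041 = 12166

39 2
3041 156
237159 12166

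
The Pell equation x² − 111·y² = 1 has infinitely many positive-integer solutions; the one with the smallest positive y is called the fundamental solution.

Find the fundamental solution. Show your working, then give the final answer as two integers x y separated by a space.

d=111: √d = [10; 1,1,6,1,1,20] (ℓ=6, even), read p_5/q_5
a_0=10:  p_0=10·1+0=10,  q_0=10·0+1=1
a_1=1:  p_1=1·10+1=11,  q_1=1·1+0=1
…
a_4=1:  p_4=1·137+21=158,  q_4=1·13+2=15
a_5=1:  p_5=1·158+137=295,  q_5=1·15+13=28
→ (295, 28).  Check: 295²=87025, 111·28²=87024, difference 1.

295 28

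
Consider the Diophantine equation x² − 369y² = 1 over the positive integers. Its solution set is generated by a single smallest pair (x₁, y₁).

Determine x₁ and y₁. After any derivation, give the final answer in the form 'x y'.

8396801 437120

d=369: √d = [19; 4,1,3,2,7,4,7,2,3,1,4,38] (ℓ=12, even), read p_11/q_11
i=0: a=19 ⇒ p=19, q=1
i=1: a=4 ⇒ p=77, q=4
…
i=3: a=3 ⇒ p=365, q=19
…
i=6: a=4 ⇒ p=25414, q=1323
…
i=8: a=2 ⇒ p=393504, q=20485
…
i=10: a=1 ⇒ p=1758061, q=91521
i=11: a=4 ⇒ p=8396801, q=437120
→ (8396801, 437120).  Check: 8396801²=70506267033601, 369·437120²=70506267033600, difference 1.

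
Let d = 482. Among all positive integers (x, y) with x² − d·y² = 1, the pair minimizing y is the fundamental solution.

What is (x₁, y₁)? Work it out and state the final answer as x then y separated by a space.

483 22

[21; 1,20,1,42] for √482; ℓ=4 ⇒ convergent index 3
i=0: a=21 ⇒ p=21, q=1
…
i=2: a=20 ⇒ p=461, q=21
i=3: a=1 ⇒ p=483, q=22
(x₁, y₁) = (483, 22);  483² − 482·22² = 1 ✓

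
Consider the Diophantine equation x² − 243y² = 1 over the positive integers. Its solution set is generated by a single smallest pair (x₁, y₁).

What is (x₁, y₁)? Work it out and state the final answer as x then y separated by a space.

70226 4505

[15; 1,1,2,3,15,3,2,1,1,30] for √243; ℓ=10 ⇒ convergent index 9
a_0=15:  p_0=15·1+0=15,  q_0=15·0+1=1
a_1=1:  p_1=1·15+1=16,  q_1=1·1+0=1
a_2=1:  p_2=1·16+15=31,  q_2=1·1+1=2
a_3=2:  p_3=2·31+16=78,  q_3=2·2+1=5
a_4=3:  p_4=3·78+31=265,  q_4=3·5+2=17
a_5=15:  p_5=15·265+78=4053,  q_5=15·17+5=260
…
a_7=2:  p_7=2·12424+4053=28901,  q_7=2·797+260=1854
a_8=1:  p_8=1·28901+12424=41325,  q_8=1·1854+797=2651
a_9=1:  p_9=1·41325+28901=70226,  q_9=1·2651+1854=4505
→ (70226, 4505).  Check: 70226²=4931691076, 243·4505²=4931691075, difference 1.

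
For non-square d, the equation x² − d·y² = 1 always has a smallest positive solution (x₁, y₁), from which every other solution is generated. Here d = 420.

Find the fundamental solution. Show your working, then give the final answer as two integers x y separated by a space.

41 2

√420 → a₀=20, period (2,40); ℓ=2 even so k=1
a_0=20:  p_0=20·1+0=20,  q_0=20·0+1=1
a_1=2:  p_1=2·20+1=41,  q_1=2·1+0=2
→ (41, 2).  Check: 41²=1681, 420·2²=1680, difference 1.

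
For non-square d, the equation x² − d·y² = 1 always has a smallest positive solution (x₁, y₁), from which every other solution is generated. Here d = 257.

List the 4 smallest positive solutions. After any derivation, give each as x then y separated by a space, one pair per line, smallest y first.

d=257: √d = [16; 32] (ℓ=1, odd), read p_1/q_1
k=0  a_k=16  p_k/q_k = 16/1
k=1  a_k=32  p_k/q_k = 513/32
fundamental: x₁=513, y₁=32  (since 263169 − 257·1024 = 1)
(x_2, y_2) = (513·513 + 257·32·32, 513·32 + 32·513) = (526337, 32832)
(x_3, y_3) = (513·526337 + 257·32·32832, 513·32832 + 32·526337) = (540021249, 33685600)
(x_4, y_4) = (513·540021249 + 257·32·33685600, 513·33685600 + 32·540021249) = (554061275137, 34561392768)

513 32
526337 32832
540021249 33685600
554061275137 34561392768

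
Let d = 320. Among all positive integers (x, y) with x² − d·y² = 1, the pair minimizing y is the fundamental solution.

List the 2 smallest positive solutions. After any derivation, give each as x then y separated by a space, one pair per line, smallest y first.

161 9
51841 2898

[17; 1,7,1,34] for √320; ℓ=4 ⇒ convergent index 3
i=0: a=17 ⇒ p=17, q=1
i=1: a=1 ⇒ p=18, q=1
i=2: a=7 ⇒ p=143, q=8
i=3: a=1 ⇒ p=161, q=9
(x₁, y₁) = (161, 9);  161² − 320·9² = 1 ✓
(x_2, y_2) = (161·161 + 320·9·9, 161·9 + 9·161) = (51841, 2898)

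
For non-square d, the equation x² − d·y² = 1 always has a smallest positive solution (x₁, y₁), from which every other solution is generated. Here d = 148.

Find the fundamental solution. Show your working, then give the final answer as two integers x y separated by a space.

73 6

√148 = [12; 6,24, …], period ℓ=2 (even) → k=1
step 0: (12, 1)  from 12·(1,0) + (0,1)
step 1: (73, 6)  from 6·(12,1) + (1,0)
(x₁, y₁) = (73, 6);  73² − 148·6² = 1 ✓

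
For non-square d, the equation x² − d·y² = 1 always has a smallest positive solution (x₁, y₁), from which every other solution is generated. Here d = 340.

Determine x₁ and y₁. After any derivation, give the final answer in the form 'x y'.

285769 15498

[18; 2,3,1,1,1,…,3,2,36] for √340; ℓ=14 ⇒ convergent index 13
a_0=18:  p_0=18·1+0=18,  q_0=18·0+1=1
a_1=2:  p_1=2·18+1=37,  q_1=2·1+0=2
a_2=3:  p_2=3·37+18=129,  q_2=3·2+1=7
a_3=1:  p_3=1·129+37=166,  q_3=1·7+2=9
a_4=1:  p_4=1·166+129=295,  q_4=1·9+7=16
a_5=1:  p_5=1·295+166=461,  q_5=1·16+9=25
a_6=1:  p_6=1·461+295=756,  q_6=1·25+16=41
…
a_8=1:  p_8=1·6509+756=7265,  q_8=1·353+41=394
a_9=1:  p_9=1·7265+6509=13774,  q_9=1·394+353=747
a_10=1:  p_10=1·13774+7265=21039,  q_10=1·747+394=1141
a_11=1:  p_11=1·21039+13774=34813,  q_11=1·1141+747=1888
a_12=3:  p_12=3·34813+21039=125478,  q_12=3·1888+1141=6805
a_13=2:  p_13=2·125478+34813=285769,  q_13=2·6805+1888=15498
fundamental: x₁=285769, y₁=15498  (since 81663921361 − 340·240188004 = 1)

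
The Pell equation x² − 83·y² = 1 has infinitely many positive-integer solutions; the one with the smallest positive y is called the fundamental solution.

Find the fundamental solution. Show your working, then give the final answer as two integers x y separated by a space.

d=83: √d = [9; 9,18] (ℓ=2, even), read p_1/q_1
step 0: (9, 1)  from 9·(1,0) + (0,1)
step 1: (82, 9)  from 9·(9,1) + (1,0)
→ (82, 9).  Check: 82²=6724, 83·9²=6723, difference 1.

82 9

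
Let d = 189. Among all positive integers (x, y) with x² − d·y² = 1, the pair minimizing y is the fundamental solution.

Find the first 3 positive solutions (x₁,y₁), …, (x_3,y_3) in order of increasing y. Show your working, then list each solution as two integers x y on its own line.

[13; 1,2,1,26] for √189; ℓ=4 ⇒ convergent index 3
i=0: a=13 ⇒ p=13, q=1
…
i=2: a=2 ⇒ p=41, q=3
i=3: a=1 ⇒ p=55, q=4
→ (55, 4).  Check: 55²=3025, 189·4²=3024, difference 1.
(x_2, y_2) = (55·55 + 189·4·4, 55·4 + 4·55) = (6049, 440)
(x_3, y_3) = (55·6049 + 189·4·440, 55·440 + 4·6049) = (665335, 48396)

55 4
6049 440
665335 48396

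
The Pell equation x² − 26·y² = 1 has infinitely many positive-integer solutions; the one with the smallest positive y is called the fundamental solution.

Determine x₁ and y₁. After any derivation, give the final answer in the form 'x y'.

√26 = [5; 10, …], period ℓ=1 (odd) → k=1
i=0: a=5 ⇒ p=5, q=1
i=1: a=10 ⇒ p=51, q=10
(x₁, y₁) = (51, 10);  51² − 26·10² = 1 ✓

51 10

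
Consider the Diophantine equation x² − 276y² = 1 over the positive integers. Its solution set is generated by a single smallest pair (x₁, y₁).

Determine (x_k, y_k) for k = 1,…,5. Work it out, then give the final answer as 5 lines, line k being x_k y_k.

7775 468
120901249 7277400
1880014414175 113163569532
29234224019520001 1759693498945200
454592181623521601375 27363233795434290468

√276 → a₀=16, period (1,1,1,1,2,2,2,1,1,1,1,32); ℓ=12 even so k=11
i=0: a=16 ⇒ p=16, q=1
…
i=2: a=1 ⇒ p=33, q=2
i=3: a=1 ⇒ p=50, q=3
i=4: a=1 ⇒ p=83, q=5
i=5: a=2 ⇒ p=216, q=13
i=6: a=2 ⇒ p=515, q=31
i=7: a=2 ⇒ p=1246, q=75
…
i=10: a=1 ⇒ p=4768, q=287
i=11: a=1 ⇒ p=7775, q=468
fundamental: x₁=7775, y₁=468  (since 60450625 − 276·219024 = 1)
k=2:  x_2 = 7775·7775+276·468·468 = 120901249,  y_2 = 7775·468+468·7775 = 7277400
k=3:  x_3 = 7775·120901249+276·468·7277400 = 1880014414175,  y_3 = 7775·7277400+468·120901249 = 113163569532
k=4:  x_4 = 7775·1880014414175+276·468·113163569532 = 29234224019520001,  y_4 = 7775·113163569532+468·1880014414175 = 1759693498945200
k=5:  x_5 = 7775·29234224019520001+276·468·1759693498945200 = 454592181623521601375,  y_5 = 7775·1759693498945200+468·29234224019520001 = 27363233795434290468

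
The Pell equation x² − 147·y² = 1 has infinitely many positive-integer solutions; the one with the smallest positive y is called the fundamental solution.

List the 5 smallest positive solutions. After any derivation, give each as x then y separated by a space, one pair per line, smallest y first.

97 8
18817 1552
3650401 301080
708158977 58407968
137379191137 11330844712

d=147: √d = [12; 8,24] (ℓ=2, even), read p_1/q_1
a_0=12:  p_0=12·1+0=12,  q_0=12·0+1=1
a_1=8:  p_1=8·12+1=97,  q_1=8·1+0=8
(x₁, y₁) = (97, 8);  97² − 147·8² = 1 ✓
k=2:  x_2 = 97·97+147·8·8 = 18817,  y_2 = 97·8+8·97 = 1552
k=3:  x_3 = 97·18817+147·8·1552 = 3650401,  y_3 = 97·1552+8·18817 = 301080
k=4:  x_4 = 97·3650401+147·8·301080 = 708158977,  y_4 = 97·301080+8·3650401 = 58407968
k=5:  x_5 = 97·708158977+147·8·58407968 = 137379191137,  y_5 = 97·58407968+8·708158977 = 11330844712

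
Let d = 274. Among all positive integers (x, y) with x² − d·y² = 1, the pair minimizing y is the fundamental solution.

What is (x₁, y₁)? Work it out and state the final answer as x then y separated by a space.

3959299 239190

√274 = [16; 1,1,4,4,1,1,32, …], period ℓ=7 (odd) → k=13
step 0: (16, 1)  from 16·(1,0) + (0,1)
…
step 4: (629, 38)  from 4·(149,9) + (33,2)
…
step 6: (1407, 85)  from 1·(778,47) + (629,38)
step 7: (45802, 2767)  from 32·(1407,85) + (778,47)
…
step 12: (2189276, 132259)  from 1·(1770023,106931) + (419253,25328)
step 13: (3959299, 239190)  from 1·(2189276,132259) + (1770023,106931)
(x₁, y₁) = (3959299, 239190);  3959299² − 274·239190² = 1 ✓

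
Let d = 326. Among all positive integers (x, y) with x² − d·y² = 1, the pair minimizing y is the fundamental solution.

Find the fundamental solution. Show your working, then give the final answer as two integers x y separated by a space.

325 18

√326 = [18; 18,36, …], period ℓ=2 (even) → k=1
i=0: a=18 ⇒ p=18, q=1
i=1: a=18 ⇒ p=325, q=18
fundamental: x₁=325, y₁=18  (since 105625 − 326·324 = 1)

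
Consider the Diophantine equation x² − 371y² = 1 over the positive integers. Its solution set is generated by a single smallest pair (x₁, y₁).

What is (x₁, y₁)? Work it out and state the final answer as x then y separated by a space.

[19; 3,1,4,1,3,38] for √371; ℓ=6 ⇒ convergent index 5
i=0: a=19 ⇒ p=19, q=1
…
i=4: a=1 ⇒ p=443, q=23
i=5: a=3 ⇒ p=1695, q=88
→ (1695, 88).  Check: 1695²=2873025, 371·88²=2873024, difference 1.

1695 88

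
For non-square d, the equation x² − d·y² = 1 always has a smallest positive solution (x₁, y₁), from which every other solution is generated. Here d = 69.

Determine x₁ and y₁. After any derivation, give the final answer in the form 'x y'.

d=69: √d = [8; 3,3,1,4,1,3,3,16] (ℓ=8, even), read p_7/q_7
step 0: (8, 1)  from 8·(1,0) + (0,1)
…
step 2: (83, 10)  from 3·(25,3) + (8,1)
…
step 6: (2384, 287)  from 3·(623,75) + (515,62)
step 7: (7775, 936)  from 3·(2384,287) + (623,75)
→ (7775, 936).  Check: 7775²=60450625, 69·936²=60450624, difference 1.

7775 936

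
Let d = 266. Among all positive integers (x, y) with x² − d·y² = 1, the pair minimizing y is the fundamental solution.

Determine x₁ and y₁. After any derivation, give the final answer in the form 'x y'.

√266 = [16; 3,4,3,32, …], period ℓ=4 (even) → k=3
k=0  a_k=16  p_k/q_k = 16/1
…
k=2  a_k=4  p_k/q_k = 212/13
k=3  a_k=3  p_k/q_k = 685/42
→ (685, 42).  Check: 685²=469225, 266·42²=469224, difference 1.

685 42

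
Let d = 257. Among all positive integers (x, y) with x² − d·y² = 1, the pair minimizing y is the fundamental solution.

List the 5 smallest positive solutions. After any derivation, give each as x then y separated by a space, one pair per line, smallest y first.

513 32
526337 32832
540021249 33685600
554061275137 34561392768
568466328269313 35459955294368

[16; 32] for √257; ℓ=1 ⇒ convergent index 1
k=0  a_k=16  p_k/q_k = 16/1
k=1  a_k=32  p_k/q_k = 513/32
→ (513, 32).  Check: 513²=263169, 257·32²=263168, difference 1.
k=2:  x_2 = 513·513+257·32·32 = 526337,  y_2 = 513·32+32·513 = 32832
k=3:  x_3 = 513·526337+257·32·32832 = 540021249,  y_3 = 513·32832+32·526337 = 33685600
k=4:  x_4 = 513·540021249+257·32·33685600 = 554061275137,  y_4 = 513·33685600+32·540021249 = 34561392768
k=5:  x_5 = 513·554061275137+257·32·34561392768 = 568466328269313,  y_5 = 513·34561392768+32·554061275137 = 35459955294368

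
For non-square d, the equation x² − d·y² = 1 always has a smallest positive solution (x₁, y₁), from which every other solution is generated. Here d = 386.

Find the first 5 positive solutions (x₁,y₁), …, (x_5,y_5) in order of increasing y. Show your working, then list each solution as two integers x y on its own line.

111555 5678
24889036049 1266818580
5552992832780835 282639893378122
1238928230896843060801 63059786610325980840
276417277589841662462530275 14069268990347189691834278

√386 = [19; 1,1,1,4,1,18,1,4,1,1,1,38, …], period ℓ=12 (even) → k=11
i=0: a=19 ⇒ p=19, q=1
…
i=2: a=1 ⇒ p=39, q=2
…
i=7: a=1 ⇒ p=6621, q=337
…
i=9: a=1 ⇒ p=39392, q=2005
i=10: a=1 ⇒ p=72163, q=3673
i=11: a=1 ⇒ p=111555, q=5678
(x₁, y₁) = (111555, 5678);  111555² − 386·5678² = 1 ✓
(x_2, y_2) = (111555·111555 + 386·5678·5678, 111555·5678 + 5678·111555) = (24889036049, 1266818580)
(x_3, y_3) = (111555·24889036049 + 386·5678·1266818580, 111555·1266818580 + 5678·24889036049) = (5552992832780835, 282639893378122)
(x_4, y_4) = (111555·5552992832780835 + 386·5678·282639893378122, 111555·282639893378122 + 5678·5552992832780835) = (1238928230896843060801, 63059786610325980840)
(x_5, y_5) = (111555·1238928230896843060801 + 386·5678·63059786610325980840, 111555·63059786610325980840 + 5678·1238928230896843060801) = (276417277589841662462530275, 14069268990347189691834278)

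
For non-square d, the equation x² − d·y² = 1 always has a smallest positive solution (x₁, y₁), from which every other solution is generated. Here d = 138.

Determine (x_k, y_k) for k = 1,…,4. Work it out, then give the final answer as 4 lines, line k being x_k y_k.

47 4
4417 376
415151 35340
39019777 3321584

√138 → a₀=11, period (1,2,1,22); ℓ=4 even so k=3
k=0  a_k=11  p_k/q_k = 11/1
k=1  a_k=1  p_k/q_k = 12/1
k=2  a_k=2  p_k/q_k = 35/3
k=3  a_k=1  p_k/q_k = 47/4
fundamental: x₁=47, y₁=4  (since 2209 − 138·16 = 1)
k=2:  x_2 = 47·47+138·4·4 = 4417,  y_2 = 47·4+4·47 = 376
k=3:  x_3 = 47·4417+138·4·376 = 415151,  y_3 = 47·376+4·4417 = 35340
k=4:  x_4 = 47·415151+138·4·35340 = 39019777,  y_4 = 47·35340+4·415151 = 3321584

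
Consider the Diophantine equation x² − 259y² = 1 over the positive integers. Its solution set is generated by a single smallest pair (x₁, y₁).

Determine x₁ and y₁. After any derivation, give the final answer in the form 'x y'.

847225 52644

d=259: √d = [16; 10,1,2,3,4,3,2,1,10,32] (ℓ=10, even), read p_9/q_9
a_0=16:  p_0=16·1+0=16,  q_0=16·0+1=1
…
a_5=4:  p_5=4·1722+515=7403,  q_5=4·107+32=460
a_6=3:  p_6=3·7403+1722=23931,  q_6=3·460+107=1487
…
a_8=1:  p_8=1·55265+23931=79196,  q_8=1·3434+1487=4921
a_9=10:  p_9=10·79196+55265=847225,  q_9=10·4921+3434=52644
fundamental: x₁=847225, y₁=52644  (since 717790200625 − 259·2771390736 = 1)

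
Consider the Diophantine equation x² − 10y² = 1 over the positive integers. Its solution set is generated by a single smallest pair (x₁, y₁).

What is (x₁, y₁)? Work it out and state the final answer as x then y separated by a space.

19 6

d=10: √d = [3; 6] (ℓ=1, odd), read p_1/q_1
i=0: a=3 ⇒ p=3, q=1
i=1: a=6 ⇒ p=19, q=6
→ (19, 6).  Check: 19²=361, 10·6²=360, difference 1.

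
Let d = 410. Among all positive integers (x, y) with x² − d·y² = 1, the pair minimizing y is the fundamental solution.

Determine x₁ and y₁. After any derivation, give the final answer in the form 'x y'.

81 4

√410 → a₀=20, period (4,40); ℓ=2 even so k=1
a_0=20:  p_0=20·1+0=20,  q_0=20·0+1=1
a_1=4:  p_1=4·20+1=81,  q_1=4·1+0=4
fundamental: x₁=81, y₁=4  (since 6561 − 410·16 = 1)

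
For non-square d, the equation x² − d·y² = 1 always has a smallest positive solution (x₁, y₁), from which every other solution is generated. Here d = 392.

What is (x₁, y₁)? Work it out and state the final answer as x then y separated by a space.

[19; 1,3,1,38] for √392; ℓ=4 ⇒ convergent index 3
step 0: (19, 1)  from 19·(1,0) + (0,1)
…
step 2: (79, 4)  from 3·(20,1) + (19,1)
step 3: (99, 5)  from 1·(79,4) + (20,1)
fundamental: x₁=99, y₁=5  (since 9801 − 392·25 = 1)

99 5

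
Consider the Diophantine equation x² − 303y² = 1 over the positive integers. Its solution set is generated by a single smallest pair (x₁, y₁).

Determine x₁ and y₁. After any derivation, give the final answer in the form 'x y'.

d=303: √d = [17; 2,2,5,2,2,34] (ℓ=6, even), read p_5/q_5
step 0: (17, 1)  from 17·(1,0) + (0,1)
step 1: (35, 2)  from 2·(17,1) + (1,0)
step 2: (87, 5)  from 2·(35,2) + (17,1)
step 3: (470, 27)  from 5·(87,5) + (35,2)
step 4: (1027, 59)  from 2·(470,27) + (87,5)
step 5: (2524, 145)  from 2·(1027,59) + (470,27)
→ (2524, 145).  Check: 2524²=6370576, 303·145²=6370575, difference 1.

2524 145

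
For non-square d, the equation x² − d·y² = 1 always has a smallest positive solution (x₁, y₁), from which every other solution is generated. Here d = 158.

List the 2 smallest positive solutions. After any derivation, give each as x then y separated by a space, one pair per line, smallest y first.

√158 = [12; 1,1,3,12,3,1,1,24, …], period ℓ=8 (even) → k=7
k=0  a_k=12  p_k/q_k = 12/1
…
k=4  a_k=12  p_k/q_k = 1081/86
k=5  a_k=3  p_k/q_k = 3331/265
k=6  a_k=1  p_k/q_k = 4412/351
k=7  a_k=1  p_k/q_k = 7743/616
(x₁, y₁) = (7743, 616);  7743² − 158·616² = 1 ✓
k=2:  x_2 = 7743·7743+158·616·616 = 119908097,  y_2 = 7743·616+616·7743 = 9539376

7743 616
119908097 9539376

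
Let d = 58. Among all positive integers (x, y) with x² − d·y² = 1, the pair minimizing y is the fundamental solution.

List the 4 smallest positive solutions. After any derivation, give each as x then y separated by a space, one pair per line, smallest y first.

19603 2574
768555217 100916244
30131975818099 3956522259690
1181354243155834177 155119411612489896

d=58: √d = [7; 1,1,1,1,1,1,14] (ℓ=7, odd), read p_13/q_13
k=0  a_k=7  p_k/q_k = 7/1
…
k=2  a_k=1  p_k/q_k = 15/2
k=3  a_k=1  p_k/q_k = 23/3
k=4  a_k=1  p_k/q_k = 38/5
k=5  a_k=1  p_k/q_k = 61/8
k=6  a_k=1  p_k/q_k = 99/13
k=7  a_k=14  p_k/q_k = 1447/190
k=8  a_k=1  p_k/q_k = 1546/203
k=9  a_k=1  p_k/q_k = 2993/393
k=10  a_k=1  p_k/q_k = 4539/596
k=11  a_k=1  p_k/q_k = 7532/989
k=12  a_k=1  p_k/q_k = 12071/1585
k=13  a_k=1  p_k/q_k = 19603/2574
→ (19603, 2574).  Check: 19603²=384277609, 58·2574²=384277608, difference 1.
(x_2, y_2) = (19603·19603 + 58·2574·2574, 19603·2574 + 2574·19603) = (768555217, 100916244)
(x_3, y_3) = (19603·768555217 + 58·2574·100916244, 19603·100916244 + 2574·768555217) = (30131975818099, 3956522259690)
(x_4, y_4) = (19603·30131975818099 + 58·2574·3956522259690, 19603·3956522259690 + 2574·30131975818099) = (1181354243155834177, 155119411612489896)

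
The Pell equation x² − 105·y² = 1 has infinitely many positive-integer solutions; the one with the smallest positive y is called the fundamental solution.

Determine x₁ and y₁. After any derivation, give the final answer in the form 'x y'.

41 4

d=105: √d = [10; 4,20] (ℓ=2, even), read p_1/q_1
a_0=10:  p_0=10·1+0=10,  q_0=10·0+1=1
a_1=4:  p_1=4·10+1=41,  q_1=4·1+0=4
(x₁, y₁) = (41, 4);  41² − 105·4² = 1 ✓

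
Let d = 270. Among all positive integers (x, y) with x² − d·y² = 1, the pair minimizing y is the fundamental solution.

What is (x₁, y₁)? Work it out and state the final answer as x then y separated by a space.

5291 322

√270 → a₀=16, period (2,3,6,3,2,32); ℓ=6 even so k=5
i=0: a=16 ⇒ p=16, q=1
…
i=4: a=3 ⇒ p=2284, q=139
i=5: a=2 ⇒ p=5291, q=322
fundamental: x₁=5291, y₁=322  (since 27994681 − 270·103684 = 1)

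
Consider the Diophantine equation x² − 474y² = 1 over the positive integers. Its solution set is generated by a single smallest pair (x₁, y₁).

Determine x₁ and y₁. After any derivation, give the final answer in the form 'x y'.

193549 8890

[21; 1,3,2,1,1,…,3,1,42] for √474; ℓ=14 ⇒ convergent index 13
step 0: (21, 1)  from 21·(1,0) + (0,1)
…
step 5: (479, 22)  from 1·(283,13) + (196,9)
step 6: (762, 35)  from 1·(479,22) + (283,13)
…
step 10: (16677, 766)  from 1·(10864,499) + (5813,267)
…
step 12: (149331, 6859)  from 3·(44218,2031) + (16677,766)
step 13: (193549, 8890)  from 1·(149331,6859) + (44218,2031)
fundamental: x₁=193549, y₁=8890  (since 37461215401 − 474·79032100 = 1)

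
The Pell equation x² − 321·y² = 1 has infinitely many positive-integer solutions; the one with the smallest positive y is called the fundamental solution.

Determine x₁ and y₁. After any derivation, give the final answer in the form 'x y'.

215 12

[17; 1,10,1,34] for √321; ℓ=4 ⇒ convergent index 3
step 0: (17, 1)  from 17·(1,0) + (0,1)
step 1: (18, 1)  from 1·(17,1) + (1,0)
step 2: (197, 11)  from 10·(18,1) + (17,1)
step 3: (215, 12)  from 1·(197,11) + (18,1)
(x₁, y₁) = (215, 12);  215² − 321·12² = 1 ✓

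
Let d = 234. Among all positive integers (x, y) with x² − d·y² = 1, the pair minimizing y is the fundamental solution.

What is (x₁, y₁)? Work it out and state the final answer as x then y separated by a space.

√234 → a₀=15, period (3,2,1,2,1,2,3,30); ℓ=8 even so k=7
a_0=15:  p_0=15·1+0=15,  q_0=15·0+1=1
a_1=3:  p_1=3·15+1=46,  q_1=3·1+0=3
…
a_6=2:  p_6=2·566+413=1545,  q_6=2·37+27=101
a_7=3:  p_7=3·1545+566=5201,  q_7=3·101+37=340
fundamental: x₁=5201, y₁=340  (since 27050401 − 234·115600 = 1)

5201 340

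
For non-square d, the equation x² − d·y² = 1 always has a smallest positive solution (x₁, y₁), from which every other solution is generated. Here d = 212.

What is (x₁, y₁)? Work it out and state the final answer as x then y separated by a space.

66249 4550

d=212: √d = [14; 1,1,3,1,1,…,1,1,28] (ℓ=14, even), read p_13/q_13
k=0  a_k=14  p_k/q_k = 14/1
…
k=2  a_k=1  p_k/q_k = 29/2
k=3  a_k=3  p_k/q_k = 102/7
…
k=8  a_k=1  p_k/q_k = 2781/191
k=9  a_k=1  p_k/q_k = 5198/357
…
k=12  a_k=1  p_k/q_k = 37114/2549
k=13  a_k=1  p_k/q_k = 66249/4550
(x₁, y₁) = (66249, 4550);  66249² − 212·4550² = 1 ✓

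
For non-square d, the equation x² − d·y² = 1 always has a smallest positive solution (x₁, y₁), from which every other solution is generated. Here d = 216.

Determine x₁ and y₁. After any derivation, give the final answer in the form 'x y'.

485 33

[14; 1,2,3,2,1,28] for √216; ℓ=6 ⇒ convergent index 5
i=0: a=14 ⇒ p=14, q=1
i=1: a=1 ⇒ p=15, q=1
…
i=4: a=2 ⇒ p=338, q=23
i=5: a=1 ⇒ p=485, q=33
→ (485, 33).  Check: 485²=235225, 216·33²=235224, difference 1.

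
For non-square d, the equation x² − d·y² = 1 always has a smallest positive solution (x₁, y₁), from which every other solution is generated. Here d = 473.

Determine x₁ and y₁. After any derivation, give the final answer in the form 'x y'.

87 4

√473 = [21; 1,2,1,42, …], period ℓ=4 (even) → k=3
step 0: (21, 1)  from 21·(1,0) + (0,1)
…
step 2: (65, 3)  from 2·(22,1) + (21,1)
step 3: (87, 4)  from 1·(65,3) + (22,1)
→ (87, 4).  Check: 87²=7569, 473·4²=7568, difference 1.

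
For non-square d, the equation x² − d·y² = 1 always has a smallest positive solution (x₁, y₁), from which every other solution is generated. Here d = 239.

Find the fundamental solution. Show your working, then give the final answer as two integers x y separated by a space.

6195120 400729

√239 = [15; 2,5,1,2,4,15,4,2,1,5,2,30, …], period ℓ=12 (even) → k=11
i=0: a=15 ⇒ p=15, q=1
…
i=3: a=1 ⇒ p=201, q=13
i=4: a=2 ⇒ p=572, q=37
…
i=7: a=4 ⇒ p=154117, q=9969
i=8: a=2 ⇒ p=346141, q=22390
i=9: a=1 ⇒ p=500258, q=32359
i=10: a=5 ⇒ p=2847431, q=184185
i=11: a=2 ⇒ p=6195120, q=400729
→ (6195120, 400729).  Check: 6195120²=38379511814400, 239·400729²=38379511814399, difference 1.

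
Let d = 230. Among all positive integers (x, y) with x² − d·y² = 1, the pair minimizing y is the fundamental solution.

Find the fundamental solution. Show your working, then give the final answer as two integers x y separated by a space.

√230 = [15; 6,30, …], period ℓ=2 (even) → k=1
step 0: (15, 1)  from 15·(1,0) + (0,1)
step 1: (91, 6)  from 6·(15,1) + (1,0)
→ (91, 6).  Check: 91²=8281, 230·6²=8280, difference 1.

91 6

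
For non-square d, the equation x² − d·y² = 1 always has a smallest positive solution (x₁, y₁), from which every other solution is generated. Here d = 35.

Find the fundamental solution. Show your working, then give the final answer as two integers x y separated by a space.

6 1

√35 → a₀=5, period (1,10); ℓ=2 even so k=1
step 0: (5, 1)  from 5·(1,0) + (0,1)
step 1: (6, 1)  from 1·(5,1) + (1,0)
(x₁, y₁) = (6, 1);  6² − 35·1² = 1 ✓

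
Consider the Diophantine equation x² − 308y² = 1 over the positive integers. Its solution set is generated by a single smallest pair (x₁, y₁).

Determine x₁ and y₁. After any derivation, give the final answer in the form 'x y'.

351 20

[17; 1,1,4,1,1,34] for √308; ℓ=6 ⇒ convergent index 5
k=0  a_k=17  p_k/q_k = 17/1
…
k=2  a_k=1  p_k/q_k = 35/2
…
k=4  a_k=1  p_k/q_k = 193/11
k=5  a_k=1  p_k/q_k = 351/20
fundamental: x₁=351, y₁=20  (since 123201 − 308·400 = 1)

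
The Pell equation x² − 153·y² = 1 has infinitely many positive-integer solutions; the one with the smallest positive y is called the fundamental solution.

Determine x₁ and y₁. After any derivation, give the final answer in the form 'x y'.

2177 176

√153 → a₀=12, period (2,1,2,2,2,1,2,24); ℓ=8 even so k=7
step 0: (12, 1)  from 12·(1,0) + (0,1)
…
step 3: (99, 8)  from 2·(37,3) + (25,2)
…
step 6: (804, 65)  from 1·(569,46) + (235,19)
step 7: (2177, 176)  from 2·(804,65) + (569,46)
→ (2177, 176).  Check: 2177²=4739329, 153·176²=4739328, difference 1.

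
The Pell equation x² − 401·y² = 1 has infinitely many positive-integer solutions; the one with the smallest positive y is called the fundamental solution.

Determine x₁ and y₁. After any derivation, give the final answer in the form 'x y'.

√401 → a₀=20, period (40); ℓ=1 odd so k=1
i=0: a=20 ⇒ p=20, q=1
i=1: a=40 ⇒ p=801, q=40
fundamental: x₁=801, y₁=40  (since 641601 − 401·1600 = 1)

801 40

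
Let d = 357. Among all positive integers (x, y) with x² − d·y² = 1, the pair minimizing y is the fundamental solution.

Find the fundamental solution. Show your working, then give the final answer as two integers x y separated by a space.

[18; 1,8,2,8,1,36] for √357; ℓ=6 ⇒ convergent index 5
i=0: a=18 ⇒ p=18, q=1
i=1: a=1 ⇒ p=19, q=1
…
i=4: a=8 ⇒ p=3042, q=161
i=5: a=1 ⇒ p=3401, q=180
(x₁, y₁) = (3401, 180);  3401² − 357·180² = 1 ✓

3401 180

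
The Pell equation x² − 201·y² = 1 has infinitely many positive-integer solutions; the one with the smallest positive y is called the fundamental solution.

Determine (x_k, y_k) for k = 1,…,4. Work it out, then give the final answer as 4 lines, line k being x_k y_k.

√201 → a₀=14, period (5,1,1,1,2,…,1,5,28); ℓ=14 even so k=13
k=0  a_k=14  p_k/q_k = 14/1
k=1  a_k=5  p_k/q_k = 71/5
k=2  a_k=1  p_k/q_k = 85/6
…
k=5  a_k=2  p_k/q_k = 638/45
k=6  a_k=1  p_k/q_k = 879/62
k=7  a_k=8  p_k/q_k = 7670/541
k=8  a_k=1  p_k/q_k = 8549/603
…
k=11  a_k=1  p_k/q_k = 58085/4097
k=12  a_k=1  p_k/q_k = 91402/6447
k=13  a_k=5  p_k/q_k = 515095/36332
(x₁, y₁) = (515095, 36332);  515095² − 201·36332² = 1 ✓
n=2: (515095,36332)∘(515095,36332) = (515095·515095+201·36332·36332, 515095·36332+36332·515095) = (530645718049,37428863080)
n=3: (530645718049,37428863080)∘(515095,36332) = (515095·530645718049+201·36332·37428863080, 515095·37428863080+36332·530645718049) = (546665912276384215,38558840456348868)
n=4: (546665912276384215,38558840456348868)∘(515095,36332) = (515095·546665912276384215+201·36332·38558840456348868, 515095·38558840456348868+36332·546665912276384215) = (563169756167477608732801,39722931849688611461840)

515095 36332
530645718049 37428863080
546665912276384215 38558840456348868
563169756167477608732801 39722931849688611461840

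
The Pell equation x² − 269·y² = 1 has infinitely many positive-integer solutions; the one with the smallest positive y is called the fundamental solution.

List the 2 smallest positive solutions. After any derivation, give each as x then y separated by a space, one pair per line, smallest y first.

13449 820
361751201 22056360

√269 → a₀=16, period (2,2,32); ℓ=3 odd so k=5
i=0: a=16 ⇒ p=16, q=1
…
i=4: a=2 ⇒ p=5396, q=329
i=5: a=2 ⇒ p=13449, q=820
→ (13449, 820).  Check: 13449²=180875601, 269·820²=180875600, difference 1.
k=2:  x_2 = 13449·13449+269·820·820 = 361751201,  y_2 = 13449·820+820·13449 = 22056360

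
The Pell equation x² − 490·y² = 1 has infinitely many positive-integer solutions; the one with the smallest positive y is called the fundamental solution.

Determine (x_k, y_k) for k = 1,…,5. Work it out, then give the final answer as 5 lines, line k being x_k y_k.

1039681 46968
2161873163521 97663474416
4495316905044313921 203077717488555624
9347391150304592810234881 422272088792340335957472
19436609957075163398170578312001 878056535095215307939712337240

√490 → a₀=22, period (7,2,1,4,4,4,1,2,7,44); ℓ=10 even so k=9
step 0: (22, 1)  from 22·(1,0) + (0,1)
…
step 2: (332, 15)  from 2·(155,7) + (22,1)
step 3: (487, 22)  from 1·(332,15) + (155,7)
…
step 7: (50315, 2273)  from 1·(40708,1839) + (9607,434)
step 8: (141338, 6385)  from 2·(50315,2273) + (40708,1839)
step 9: (1039681, 46968)  from 7·(141338,6385) + (50315,2273)
fundamental: x₁=1039681, y₁=46968  (since 1080936581761 − 490·2205993024 = 1)
(1039681+46968√490)^2 = 2161873163521 + 97663474416√490
(1039681+46968√490)^3 = 4495316905044313921 + 203077717488555624√490
(1039681+46968√490)^4 = 9347391150304592810234881 + 422272088792340335957472√490
(1039681+46968√490)^5 = 19436609957075163398170578312001 + 878056535095215307939712337240√490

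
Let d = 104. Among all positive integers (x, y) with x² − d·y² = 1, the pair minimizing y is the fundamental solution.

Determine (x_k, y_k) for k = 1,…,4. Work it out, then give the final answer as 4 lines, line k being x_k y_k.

[10; 5,20] for √104; ℓ=2 ⇒ convergent index 1
a_0=10:  p_0=10·1+0=10,  q_0=10·0+1=1
a_1=5:  p_1=5·10+1=51,  q_1=5·1+0=5
fundamental: x₁=51, y₁=5  (since 2601 − 104·25 = 1)
(x_2, y_2) = (51·51 + 104·5·5, 51·5 + 5·51) = (5201, 510)
(x_3, y_3) = (51·5201 + 104·5·510, 51·510 + 5·5201) = (530451, 52015)
(x_4, y_4) = (51·530451 + 104·5·52015, 51·52015 + 5·530451) = (54100801, 5305020)

51 5
5201 510
530451 52015
54100801 5305020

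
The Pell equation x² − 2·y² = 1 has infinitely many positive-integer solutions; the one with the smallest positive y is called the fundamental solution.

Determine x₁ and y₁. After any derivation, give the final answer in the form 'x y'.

3 2

√2 = [1; 2, …], period ℓ=1 (odd) → k=1
step 0: (1, 1)  from 1·(1,0) + (0,1)
step 1: (3, 2)  from 2·(1,1) + (1,0)
→ (3, 2).  Check: 3²=9, 2·2²=8, difference 1.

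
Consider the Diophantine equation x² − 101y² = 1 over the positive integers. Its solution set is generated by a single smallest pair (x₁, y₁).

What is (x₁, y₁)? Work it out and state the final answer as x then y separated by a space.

201 20

[10; 20] for √101; ℓ=1 ⇒ convergent index 1
a_0=10:  p_0=10·1+0=10,  q_0=10·0+1=1
a_1=20:  p_1=20·10+1=201,  q_1=20·1+0=20
(x₁, y₁) = (201, 20);  201² − 101·20² = 1 ✓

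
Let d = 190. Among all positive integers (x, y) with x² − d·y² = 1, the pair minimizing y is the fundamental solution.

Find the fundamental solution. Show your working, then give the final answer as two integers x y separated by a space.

√190 = [13; 1,3,1,1,1,…,3,1,26, …], period ℓ=14 (even) → k=13
a_0=13:  p_0=13·1+0=13,  q_0=13·0+1=1
a_1=1:  p_1=1·13+1=14,  q_1=1·1+0=1
a_2=3:  p_2=3·14+13=55,  q_2=3·1+1=4
…
a_4=1:  p_4=1·69+55=124,  q_4=1·5+4=9
…
a_6=2:  p_6=2·193+124=510,  q_6=2·14+9=37
…
a_9=1:  p_9=1·2936+1213=4149,  q_9=1·213+88=301
…
a_11=1:  p_11=1·7085+4149=11234,  q_11=1·514+301=815
a_12=3:  p_12=3·11234+7085=40787,  q_12=3·815+514=2959
a_13=1:  p_13=1·40787+11234=52021,  q_13=1·2959+815=3774
(x₁, y₁) = (52021, 3774);  52021² − 190·3774² = 1 ✓

52021 3774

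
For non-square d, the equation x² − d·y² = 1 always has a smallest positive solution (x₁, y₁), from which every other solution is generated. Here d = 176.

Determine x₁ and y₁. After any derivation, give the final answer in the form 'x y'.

√176 = [13; 3,1,3,26, …], period ℓ=4 (even) → k=3
i=0: a=13 ⇒ p=13, q=1
i=1: a=3 ⇒ p=40, q=3
i=2: a=1 ⇒ p=53, q=4
i=3: a=3 ⇒ p=199, q=15
fundamental: x₁=199, y₁=15  (since 39601 − 176·225 = 1)

199 15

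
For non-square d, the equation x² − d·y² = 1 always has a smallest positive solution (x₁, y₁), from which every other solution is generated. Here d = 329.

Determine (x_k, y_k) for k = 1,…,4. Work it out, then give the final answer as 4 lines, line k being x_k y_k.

2376415 131016
11294696504449 622696775280
53681772387237964255 2959571914453911384
255140338255224918953587201 14066342182173360946441440

√329 = [18; 7,4,2,1,1,4,1,1,2,4,7,36, …], period ℓ=12 (even) → k=11
a_0=18:  p_0=18·1+0=18,  q_0=18·0+1=1
a_1=7:  p_1=7·18+1=127,  q_1=7·1+0=7
…
a_5=1:  p_5=1·1705+1179=2884,  q_5=1·94+65=159
…
a_7=1:  p_7=1·13241+2884=16125,  q_7=1·730+159=889
…
a_10=4:  p_10=4·74857+29366=328794,  q_10=4·4127+1619=18127
a_11=7:  p_11=7·328794+74857=2376415,  q_11=7·18127+4127=131016
(x₁, y₁) = (2376415, 131016);  2376415² − 329·131016² = 1 ✓
(2376415+131016√329)^2 = 11294696504449 + 622696775280√329
(2376415+131016√329)^3 = 53681772387237964255 + 2959571914453911384√329
(2376415+131016√329)^4 = 255140338255224918953587201 + 14066342182173360946441440√329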